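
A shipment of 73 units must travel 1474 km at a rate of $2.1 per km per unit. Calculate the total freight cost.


TC = dist * cost * units = 1474 * 2.1 * 73 = $225964.20

$225964.20


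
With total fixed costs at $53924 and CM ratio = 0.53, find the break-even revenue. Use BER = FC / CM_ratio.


Formula: BER = Fixed Costs / Contribution Margin Ratio
BER = $53924 / 0.53
BER = $101743.40 (to the nearest cent)

$101743.40


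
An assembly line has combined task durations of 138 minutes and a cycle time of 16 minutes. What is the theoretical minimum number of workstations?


Formula: N_min = ceil(Sum of Task Times / Cycle Time)
N_min = ceil(138 min / 16 min) = ceil(8.625)
N_min = 9 stations

9


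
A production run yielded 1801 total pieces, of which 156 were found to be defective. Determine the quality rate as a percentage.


Formula: Quality Rate = Good Pieces / Total Pieces * 100
Good pieces = 1801 - 156 = 1645
QR = 1645 / 1801 * 100 = 91.3%

91.3%


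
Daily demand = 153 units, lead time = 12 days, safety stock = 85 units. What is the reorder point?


Formula: ROP = (Daily Demand * Lead Time) + Safety Stock
Demand during lead time = 153 * 12 = 1836 units
ROP = 1836 + 85 = 1921 units

1921 units


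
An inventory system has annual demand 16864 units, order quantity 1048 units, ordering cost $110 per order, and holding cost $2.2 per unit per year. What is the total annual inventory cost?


TC = 16864/1048 * 110 + 1048/2 * 2.2

$2922.88


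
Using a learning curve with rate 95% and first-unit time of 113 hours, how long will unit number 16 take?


Formula: T_n = T_1 * (learning_rate)^(log2(n)) where learning_rate = rate/100
Doublings = log2(16) = 4
T_n = 113 * 0.95^4
T_n = 113 * 0.8145 = 92.0 hours

92.0 hours


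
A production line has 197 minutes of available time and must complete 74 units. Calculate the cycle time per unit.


Formula: CT = Available Time / Number of Units
CT = 197 min / 74 units
CT = 2.66 min/unit

2.66 min/unit


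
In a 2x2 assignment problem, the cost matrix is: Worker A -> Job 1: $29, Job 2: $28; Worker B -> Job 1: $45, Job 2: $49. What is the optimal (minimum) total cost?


Option 1: A->1 + B->2 = $29 + $49 = $78
Option 2: A->2 + B->1 = $28 + $45 = $73
Min cost = min($78, $73) = $73

$73


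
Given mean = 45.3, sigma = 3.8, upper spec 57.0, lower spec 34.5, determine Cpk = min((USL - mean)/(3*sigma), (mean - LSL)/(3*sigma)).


Cpu = (57.0 - 45.3) / (3 * 3.8) = 1.03
Cpl = (45.3 - 34.5) / (3 * 3.8) = 0.95
Cpk = min(1.03, 0.95) = 0.95

0.95


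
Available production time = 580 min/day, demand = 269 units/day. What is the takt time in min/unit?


Formula: Takt Time = Available Production Time / Customer Demand
Takt = 580 min/day / 269 units/day
Takt = 2.16 min/unit

2.16 min/unit


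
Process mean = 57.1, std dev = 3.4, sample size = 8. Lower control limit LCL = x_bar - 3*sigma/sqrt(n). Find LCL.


LCL = 57.1 - 3 * 3.4 / sqrt(8)

53.49


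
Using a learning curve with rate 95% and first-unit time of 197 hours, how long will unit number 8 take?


Formula: T_n = T_1 * (learning_rate)^(log2(n)) where learning_rate = rate/100
Doublings = log2(8) = 3
T_n = 197 * 0.95^3
T_n = 197 * 0.8574 = 168.9 hours

168.9 hours


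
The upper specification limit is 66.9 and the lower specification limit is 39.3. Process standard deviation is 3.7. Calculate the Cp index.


Cp = (66.9 - 39.3) / (6 * 3.7)

1.24


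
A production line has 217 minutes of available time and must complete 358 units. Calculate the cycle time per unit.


Formula: CT = Available Time / Number of Units
CT = 217 min / 358 units
CT = 0.61 min/unit

0.61 min/unit


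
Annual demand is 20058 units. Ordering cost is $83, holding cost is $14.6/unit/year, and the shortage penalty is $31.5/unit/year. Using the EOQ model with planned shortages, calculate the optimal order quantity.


Formula: EOQ* = sqrt(2DS/H) * sqrt((H+P)/P)
Base EOQ = sqrt(2*20058*83/14.6) = 477.55 units
Correction = sqrt((14.6+31.5)/31.5) = 1.20975
EOQ* = 477.55 * 1.20975 = 577.7 units

577.7 units


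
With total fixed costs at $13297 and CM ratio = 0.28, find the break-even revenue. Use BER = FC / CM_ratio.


Formula: BER = Fixed Costs / Contribution Margin Ratio
BER = $13297 / 0.28
BER = $47489.29 (to the nearest cent)

$47489.29


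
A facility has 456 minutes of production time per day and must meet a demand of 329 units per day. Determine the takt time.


Formula: Takt Time = Available Production Time / Customer Demand
Takt = 456 min/day / 329 units/day
Takt = 1.39 min/unit

1.39 min/unit


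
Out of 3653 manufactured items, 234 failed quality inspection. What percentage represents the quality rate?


Formula: Quality Rate = Good Pieces / Total Pieces * 100
Good pieces = 3653 - 234 = 3419
QR = 3419 / 3653 * 100 = 93.6%

93.6%


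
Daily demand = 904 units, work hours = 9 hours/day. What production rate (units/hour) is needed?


Formula: Production Rate = Daily Demand / Available Hours
Rate = 904 units/day / 9 hours/day
Rate = 100.4 units/hour

100.4 units/hour


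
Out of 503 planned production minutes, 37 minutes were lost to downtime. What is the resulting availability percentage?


Formula: Availability = (Planned Time - Downtime) / Planned Time * 100
Uptime = 503 - 37 = 466 min
Availability = 466 / 503 * 100 = 92.6%

92.6%


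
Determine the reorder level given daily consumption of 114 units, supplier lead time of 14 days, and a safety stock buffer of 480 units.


Formula: ROP = (Daily Demand * Lead Time) + Safety Stock
Demand during lead time = 114 * 14 = 1596 units
ROP = 1596 + 480 = 2076 units

2076 units


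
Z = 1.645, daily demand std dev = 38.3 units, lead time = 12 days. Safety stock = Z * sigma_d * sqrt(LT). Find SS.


Formula: SS = z * sigma_d * sqrt(LT)
sqrt(LT) = sqrt(12) = 3.4641
SS = 1.645 * 38.3 * 3.4641
SS = 218.3 units

218.3 units


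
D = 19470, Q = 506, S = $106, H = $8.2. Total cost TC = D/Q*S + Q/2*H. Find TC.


TC = 19470/506 * 106 + 506/2 * 8.2

$6153.30


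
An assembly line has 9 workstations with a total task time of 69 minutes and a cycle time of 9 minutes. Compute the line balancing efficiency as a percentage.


Formula: Efficiency = Sum of Task Times / (N_stations * CT) * 100
Total station capacity = 9 stations * 9 min = 81 min
Efficiency = 69 / 81 * 100 = 85.2%

85.2%


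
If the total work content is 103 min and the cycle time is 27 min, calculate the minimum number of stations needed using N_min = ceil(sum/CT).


Formula: N_min = ceil(Sum of Task Times / Cycle Time)
N_min = ceil(103 min / 27 min) = ceil(3.8148)
N_min = 4 stations

4


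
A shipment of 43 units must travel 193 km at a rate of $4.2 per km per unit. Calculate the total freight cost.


TC = dist * cost * units = 193 * 4.2 * 43 = $34855.80

$34855.80


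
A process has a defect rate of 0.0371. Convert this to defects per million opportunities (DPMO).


DPMO = defect_rate * 1000000 = 0.0371 * 1000000

37100


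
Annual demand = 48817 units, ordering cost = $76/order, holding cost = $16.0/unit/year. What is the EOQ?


Formula: EOQ = sqrt(2 * D * S / H)
Numerator: 2 * 48817 * 76 = 7420184
2DS/H = 7420184 / 16.0 = 463761.5
EOQ = sqrt(463761.5) = 681.0 units

681.0 units


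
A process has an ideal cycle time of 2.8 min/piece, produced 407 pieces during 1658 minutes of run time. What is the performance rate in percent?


Formula: Performance = (Ideal CT * Total Count) / Run Time * 100
Ideal output time = 2.8 * 407 = 1139.6 min
Performance = 1139.6 / 1658 * 100 = 68.7%

68.7%


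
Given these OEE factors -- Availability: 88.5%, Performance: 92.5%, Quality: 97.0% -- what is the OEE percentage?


Formula: OEE = Availability * Performance * Quality / 10000
A * P = 88.5% * 92.5% / 100 = 81.86%
OEE = 81.86% * 97.0% / 100 = 79.4%

79.4%


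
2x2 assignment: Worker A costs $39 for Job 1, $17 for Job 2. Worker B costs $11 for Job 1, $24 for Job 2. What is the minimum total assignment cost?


Option 1: A->1 + B->2 = $39 + $24 = $63
Option 2: A->2 + B->1 = $17 + $11 = $28
Min cost = min($63, $28) = $28

$28


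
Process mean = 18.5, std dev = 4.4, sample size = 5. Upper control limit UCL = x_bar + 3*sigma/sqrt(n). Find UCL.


UCL = 18.5 + 3 * 4.4 / sqrt(5)

24.4


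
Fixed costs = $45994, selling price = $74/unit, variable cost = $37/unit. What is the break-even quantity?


Formula: BEQ = Fixed Costs / (Price - Variable Cost)
Contribution margin = $74 - $37 = $37/unit
BEQ = ceil($45994 / $37/unit) = ceil(1243.08) = 1244 units

1244 units


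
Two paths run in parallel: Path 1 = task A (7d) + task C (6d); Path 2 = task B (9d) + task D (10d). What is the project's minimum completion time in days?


Path 1 = 7 + 6 = 13 days
Path 2 = 9 + 10 = 19 days
Duration = max(13, 19) = 19 days

19 days


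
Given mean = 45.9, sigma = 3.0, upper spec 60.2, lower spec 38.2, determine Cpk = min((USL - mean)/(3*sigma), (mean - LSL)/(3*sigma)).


Cpu = (60.2 - 45.9) / (3 * 3.0) = 1.59
Cpl = (45.9 - 38.2) / (3 * 3.0) = 0.86
Cpk = min(1.59, 0.86) = 0.86

0.86


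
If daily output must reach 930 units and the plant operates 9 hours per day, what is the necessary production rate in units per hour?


Formula: Production Rate = Daily Demand / Available Hours
Rate = 930 units/day / 9 hours/day
Rate = 103.3 units/hour

103.3 units/hour


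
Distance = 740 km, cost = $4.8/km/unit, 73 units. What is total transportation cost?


TC = dist * cost * units = 740 * 4.8 * 73 = $259296.00

$259296.00


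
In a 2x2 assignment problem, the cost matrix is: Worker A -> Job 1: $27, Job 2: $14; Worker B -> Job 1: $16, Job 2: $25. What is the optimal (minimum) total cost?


Option 1: A->1 + B->2 = $27 + $25 = $52
Option 2: A->2 + B->1 = $14 + $16 = $30
Min cost = min($52, $30) = $30

$30


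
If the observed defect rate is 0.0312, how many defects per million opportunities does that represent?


DPMO = defect_rate * 1000000 = 0.0312 * 1000000

31200


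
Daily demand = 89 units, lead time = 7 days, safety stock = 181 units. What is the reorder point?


Formula: ROP = (Daily Demand * Lead Time) + Safety Stock
Demand during lead time = 89 * 7 = 623 units
ROP = 623 + 181 = 804 units

804 units


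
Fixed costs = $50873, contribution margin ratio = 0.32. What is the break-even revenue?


Formula: BER = Fixed Costs / Contribution Margin Ratio
BER = $50873 / 0.32
BER = $158978.13 (to the nearest cent)

$158978.13


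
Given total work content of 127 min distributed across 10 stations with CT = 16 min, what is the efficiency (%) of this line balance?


Formula: Efficiency = Sum of Task Times / (N_stations * CT) * 100
Total station capacity = 10 stations * 16 min = 160 min
Efficiency = 127 / 160 * 100 = 79.4%

79.4%


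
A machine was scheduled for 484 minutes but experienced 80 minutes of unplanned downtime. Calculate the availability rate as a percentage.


Formula: Availability = (Planned Time - Downtime) / Planned Time * 100
Uptime = 484 - 80 = 404 min
Availability = 404 / 484 * 100 = 83.5%

83.5%


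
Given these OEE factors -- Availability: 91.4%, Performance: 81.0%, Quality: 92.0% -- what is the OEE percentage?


Formula: OEE = Availability * Performance * Quality / 10000
A * P = 91.4% * 81.0% / 100 = 74.03%
OEE = 74.03% * 92.0% / 100 = 68.1%

68.1%


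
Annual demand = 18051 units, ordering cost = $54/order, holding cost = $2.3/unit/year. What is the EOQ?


Formula: EOQ = sqrt(2 * D * S / H)
Numerator: 2 * 18051 * 54 = 1949508
2DS/H = 1949508 / 2.3 = 847612.2
EOQ = sqrt(847612.2) = 920.7 units

920.7 units


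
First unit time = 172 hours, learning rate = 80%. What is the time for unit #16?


Formula: T_n = T_1 * (learning_rate)^(log2(n)) where learning_rate = rate/100
Doublings = log2(16) = 4
T_n = 172 * 0.8^4
T_n = 172 * 0.4096 = 70.5 hours

70.5 hours


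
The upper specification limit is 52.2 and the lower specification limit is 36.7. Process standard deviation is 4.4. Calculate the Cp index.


Cp = (52.2 - 36.7) / (6 * 4.4)

0.59


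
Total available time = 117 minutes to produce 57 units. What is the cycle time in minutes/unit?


Formula: CT = Available Time / Number of Units
CT = 117 min / 57 units
CT = 2.05 min/unit

2.05 min/unit


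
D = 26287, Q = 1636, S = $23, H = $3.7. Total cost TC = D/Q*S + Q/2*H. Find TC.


TC = 26287/1636 * 23 + 1636/2 * 3.7

$3396.16


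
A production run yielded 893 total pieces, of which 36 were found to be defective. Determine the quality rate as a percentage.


Formula: Quality Rate = Good Pieces / Total Pieces * 100
Good pieces = 893 - 36 = 857
QR = 857 / 893 * 100 = 96.0%

96.0%


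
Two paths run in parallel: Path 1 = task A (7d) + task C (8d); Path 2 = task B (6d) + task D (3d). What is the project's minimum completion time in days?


Path 1 = 7 + 8 = 15 days
Path 2 = 6 + 3 = 9 days
Duration = max(15, 9) = 15 days

15 days


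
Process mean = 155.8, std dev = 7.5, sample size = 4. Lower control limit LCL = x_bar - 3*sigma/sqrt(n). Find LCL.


LCL = 155.8 - 3 * 7.5 / sqrt(4)

144.55


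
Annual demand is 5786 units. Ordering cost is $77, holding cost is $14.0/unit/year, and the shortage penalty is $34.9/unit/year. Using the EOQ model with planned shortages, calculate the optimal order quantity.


Formula: EOQ* = sqrt(2DS/H) * sqrt((H+P)/P)
Base EOQ = sqrt(2*5786*77/14.0) = 252.28 units
Correction = sqrt((14.0+34.9)/34.9) = 1.1837
EOQ* = 252.28 * 1.1837 = 298.6 units

298.6 units


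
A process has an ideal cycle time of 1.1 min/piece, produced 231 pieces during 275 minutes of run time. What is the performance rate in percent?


Formula: Performance = (Ideal CT * Total Count) / Run Time * 100
Ideal output time = 1.1 * 231 = 254.1 min
Performance = 254.1 / 275 * 100 = 92.4%

92.4%


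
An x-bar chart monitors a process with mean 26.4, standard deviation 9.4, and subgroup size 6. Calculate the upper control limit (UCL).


UCL = 26.4 + 3 * 9.4 / sqrt(6)

37.91


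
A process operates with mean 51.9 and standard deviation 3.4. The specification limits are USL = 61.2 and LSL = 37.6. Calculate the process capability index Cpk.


Cpu = (61.2 - 51.9) / (3 * 3.4) = 0.91
Cpl = (51.9 - 37.6) / (3 * 3.4) = 1.4
Cpk = min(0.91, 1.4) = 0.91

0.91


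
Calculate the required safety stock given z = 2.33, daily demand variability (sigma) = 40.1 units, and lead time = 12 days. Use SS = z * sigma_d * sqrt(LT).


Formula: SS = z * sigma_d * sqrt(LT)
sqrt(LT) = sqrt(12) = 3.4641
SS = 2.33 * 40.1 * 3.4641
SS = 323.7 units

323.7 units


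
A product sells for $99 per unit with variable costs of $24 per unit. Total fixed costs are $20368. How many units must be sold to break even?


Formula: BEQ = Fixed Costs / (Price - Variable Cost)
Contribution margin = $99 - $24 = $75/unit
BEQ = ceil($20368 / $75/unit) = ceil(271.57) = 272 units

272 units


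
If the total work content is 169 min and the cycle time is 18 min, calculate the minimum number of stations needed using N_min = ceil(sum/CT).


Formula: N_min = ceil(Sum of Task Times / Cycle Time)
N_min = ceil(169 min / 18 min) = ceil(9.3889)
N_min = 10 stations

10


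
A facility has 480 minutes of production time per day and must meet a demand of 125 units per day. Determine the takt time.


Formula: Takt Time = Available Production Time / Customer Demand
Takt = 480 min/day / 125 units/day
Takt = 3.84 min/unit

3.84 min/unit


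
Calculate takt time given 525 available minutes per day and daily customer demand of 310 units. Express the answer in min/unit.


Formula: Takt Time = Available Production Time / Customer Demand
Takt = 525 min/day / 310 units/day
Takt = 1.69 min/unit

1.69 min/unit


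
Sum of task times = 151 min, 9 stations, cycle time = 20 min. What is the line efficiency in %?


Formula: Efficiency = Sum of Task Times / (N_stations * CT) * 100
Total station capacity = 9 stations * 20 min = 180 min
Efficiency = 151 / 180 * 100 = 83.9%

83.9%


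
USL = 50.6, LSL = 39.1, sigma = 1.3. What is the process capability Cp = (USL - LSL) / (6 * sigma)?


Cp = (50.6 - 39.1) / (6 * 1.3)

1.47


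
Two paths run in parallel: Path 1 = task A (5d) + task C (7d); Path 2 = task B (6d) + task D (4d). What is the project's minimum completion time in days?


Path 1 = 5 + 7 = 12 days
Path 2 = 6 + 4 = 10 days
Duration = max(12, 10) = 12 days

12 days


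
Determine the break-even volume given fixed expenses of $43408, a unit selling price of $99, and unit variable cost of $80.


Formula: BEQ = Fixed Costs / (Price - Variable Cost)
Contribution margin = $99 - $80 = $19/unit
BEQ = ceil($43408 / $19/unit) = ceil(2284.63) = 2285 units

2285 units


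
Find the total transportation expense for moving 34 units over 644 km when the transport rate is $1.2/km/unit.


TC = dist * cost * units = 644 * 1.2 * 34 = $26275.20

$26275.20


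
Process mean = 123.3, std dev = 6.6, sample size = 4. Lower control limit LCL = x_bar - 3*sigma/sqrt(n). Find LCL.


LCL = 123.3 - 3 * 6.6 / sqrt(4)

113.4


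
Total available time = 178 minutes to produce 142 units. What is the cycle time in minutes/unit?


Formula: CT = Available Time / Number of Units
CT = 178 min / 142 units
CT = 1.25 min/unit

1.25 min/unit


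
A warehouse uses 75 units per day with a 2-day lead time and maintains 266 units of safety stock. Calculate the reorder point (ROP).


Formula: ROP = (Daily Demand * Lead Time) + Safety Stock
Demand during lead time = 75 * 2 = 150 units
ROP = 150 + 266 = 416 units

416 units


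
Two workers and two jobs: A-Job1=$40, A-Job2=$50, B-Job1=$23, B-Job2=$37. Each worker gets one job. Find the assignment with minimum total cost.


Option 1: A->1 + B->2 = $40 + $37 = $77
Option 2: A->2 + B->1 = $50 + $23 = $73
Min cost = min($77, $73) = $73

$73


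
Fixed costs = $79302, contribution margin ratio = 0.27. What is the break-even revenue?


Formula: BER = Fixed Costs / Contribution Margin Ratio
BER = $79302 / 0.27
BER = $293711.11 (to the nearest cent)

$293711.11


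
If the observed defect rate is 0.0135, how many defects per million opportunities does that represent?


DPMO = defect_rate * 1000000 = 0.0135 * 1000000

13500


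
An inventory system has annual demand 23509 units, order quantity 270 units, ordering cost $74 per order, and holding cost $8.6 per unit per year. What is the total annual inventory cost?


TC = 23509/270 * 74 + 270/2 * 8.6

$7604.21


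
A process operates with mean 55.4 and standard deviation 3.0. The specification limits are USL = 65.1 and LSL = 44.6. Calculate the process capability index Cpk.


Cpu = (65.1 - 55.4) / (3 * 3.0) = 1.08
Cpl = (55.4 - 44.6) / (3 * 3.0) = 1.2
Cpk = min(1.08, 1.2) = 1.08

1.08


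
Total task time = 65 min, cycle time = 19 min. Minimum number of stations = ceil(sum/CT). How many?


Formula: N_min = ceil(Sum of Task Times / Cycle Time)
N_min = ceil(65 min / 19 min) = ceil(3.4211)
N_min = 4 stations

4


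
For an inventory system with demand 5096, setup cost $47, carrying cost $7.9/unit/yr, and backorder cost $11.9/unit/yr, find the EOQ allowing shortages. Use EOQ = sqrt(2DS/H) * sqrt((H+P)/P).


Formula: EOQ* = sqrt(2DS/H) * sqrt((H+P)/P)
Base EOQ = sqrt(2*5096*47/7.9) = 246.24 units
Correction = sqrt((7.9+11.9)/11.9) = 1.28991
EOQ* = 246.24 * 1.28991 = 317.6 units

317.6 units


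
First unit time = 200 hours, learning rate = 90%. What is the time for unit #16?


Formula: T_n = T_1 * (learning_rate)^(log2(n)) where learning_rate = rate/100
Doublings = log2(16) = 4
T_n = 200 * 0.9^4
T_n = 200 * 0.6561 = 131.2 hours

131.2 hours


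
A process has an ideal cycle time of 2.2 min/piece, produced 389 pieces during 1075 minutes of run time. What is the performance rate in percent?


Formula: Performance = (Ideal CT * Total Count) / Run Time * 100
Ideal output time = 2.2 * 389 = 855.8 min
Performance = 855.8 / 1075 * 100 = 79.6%

79.6%


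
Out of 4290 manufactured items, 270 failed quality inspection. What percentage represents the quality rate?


Formula: Quality Rate = Good Pieces / Total Pieces * 100
Good pieces = 4290 - 270 = 4020
QR = 4020 / 4290 * 100 = 93.7%

93.7%


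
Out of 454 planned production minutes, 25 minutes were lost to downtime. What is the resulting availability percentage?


Formula: Availability = (Planned Time - Downtime) / Planned Time * 100
Uptime = 454 - 25 = 429 min
Availability = 429 / 454 * 100 = 94.5%

94.5%


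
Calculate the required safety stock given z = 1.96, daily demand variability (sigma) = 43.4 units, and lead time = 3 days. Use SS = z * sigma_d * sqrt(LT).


Formula: SS = z * sigma_d * sqrt(LT)
sqrt(LT) = sqrt(3) = 1.7321
SS = 1.96 * 43.4 * 1.7321
SS = 147.3 units

147.3 units


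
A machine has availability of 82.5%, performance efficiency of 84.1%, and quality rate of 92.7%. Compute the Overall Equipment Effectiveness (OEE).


Formula: OEE = Availability * Performance * Quality / 10000
A * P = 82.5% * 84.1% / 100 = 69.38%
OEE = 69.38% * 92.7% / 100 = 64.3%

64.3%


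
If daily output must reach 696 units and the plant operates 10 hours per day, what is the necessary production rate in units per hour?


Formula: Production Rate = Daily Demand / Available Hours
Rate = 696 units/day / 10 hours/day
Rate = 69.6 units/hour

69.6 units/hour


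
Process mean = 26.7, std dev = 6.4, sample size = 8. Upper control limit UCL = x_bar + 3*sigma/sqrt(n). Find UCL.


UCL = 26.7 + 3 * 6.4 / sqrt(8)

33.49


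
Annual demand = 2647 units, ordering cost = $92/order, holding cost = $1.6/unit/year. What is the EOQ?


Formula: EOQ = sqrt(2 * D * S / H)
Numerator: 2 * 2647 * 92 = 487048
2DS/H = 487048 / 1.6 = 304405.0
EOQ = sqrt(304405.0) = 551.7 units

551.7 units


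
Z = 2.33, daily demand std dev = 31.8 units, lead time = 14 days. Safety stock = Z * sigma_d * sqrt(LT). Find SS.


Formula: SS = z * sigma_d * sqrt(LT)
sqrt(LT) = sqrt(14) = 3.7417
SS = 2.33 * 31.8 * 3.7417
SS = 277.2 units

277.2 units


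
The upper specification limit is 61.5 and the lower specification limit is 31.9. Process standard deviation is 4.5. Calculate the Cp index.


Cp = (61.5 - 31.9) / (6 * 4.5)

1.1


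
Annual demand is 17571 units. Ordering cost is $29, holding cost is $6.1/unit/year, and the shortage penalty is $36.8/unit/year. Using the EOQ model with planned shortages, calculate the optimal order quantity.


Formula: EOQ* = sqrt(2DS/H) * sqrt((H+P)/P)
Base EOQ = sqrt(2*17571*29/6.1) = 408.74 units
Correction = sqrt((6.1+36.8)/36.8) = 1.0797
EOQ* = 408.74 * 1.0797 = 441.3 units

441.3 units


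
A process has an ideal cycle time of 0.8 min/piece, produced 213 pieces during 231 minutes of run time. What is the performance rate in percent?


Formula: Performance = (Ideal CT * Total Count) / Run Time * 100
Ideal output time = 0.8 * 213 = 170.4 min
Performance = 170.4 / 231 * 100 = 73.8%

73.8%


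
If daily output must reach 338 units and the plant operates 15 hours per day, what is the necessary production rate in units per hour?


Formula: Production Rate = Daily Demand / Available Hours
Rate = 338 units/day / 15 hours/day
Rate = 22.5 units/hour

22.5 units/hour


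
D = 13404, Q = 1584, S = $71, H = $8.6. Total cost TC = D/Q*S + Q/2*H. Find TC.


TC = 13404/1584 * 71 + 1584/2 * 8.6

$7412.01


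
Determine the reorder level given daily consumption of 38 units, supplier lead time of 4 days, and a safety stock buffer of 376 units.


Formula: ROP = (Daily Demand * Lead Time) + Safety Stock
Demand during lead time = 38 * 4 = 152 units
ROP = 152 + 376 = 528 units

528 units


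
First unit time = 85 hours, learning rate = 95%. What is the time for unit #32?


Formula: T_n = T_1 * (learning_rate)^(log2(n)) where learning_rate = rate/100
Doublings = log2(32) = 5
T_n = 85 * 0.95^5
T_n = 85 * 0.7738 = 65.8 hours

65.8 hours


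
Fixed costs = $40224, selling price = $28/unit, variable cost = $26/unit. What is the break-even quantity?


Formula: BEQ = Fixed Costs / (Price - Variable Cost)
Contribution margin = $28 - $26 = $2/unit
BEQ = ceil($40224 / $2/unit) = ceil(20112.0) = 20112 units

20112 units


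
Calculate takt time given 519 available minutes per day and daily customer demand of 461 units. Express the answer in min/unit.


Formula: Takt Time = Available Production Time / Customer Demand
Takt = 519 min/day / 461 units/day
Takt = 1.13 min/unit

1.13 min/unit


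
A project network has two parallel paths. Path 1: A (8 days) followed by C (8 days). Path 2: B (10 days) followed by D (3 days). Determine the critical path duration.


Path 1 = 8 + 8 = 16 days
Path 2 = 10 + 3 = 13 days
Duration = max(16, 13) = 16 days

16 days


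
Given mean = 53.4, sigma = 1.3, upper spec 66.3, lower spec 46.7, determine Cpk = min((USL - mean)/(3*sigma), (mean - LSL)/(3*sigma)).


Cpu = (66.3 - 53.4) / (3 * 1.3) = 3.31
Cpl = (53.4 - 46.7) / (3 * 1.3) = 1.72
Cpk = min(3.31, 1.72) = 1.72

1.72


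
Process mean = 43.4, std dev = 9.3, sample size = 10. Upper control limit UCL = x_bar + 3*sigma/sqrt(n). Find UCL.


UCL = 43.4 + 3 * 9.3 / sqrt(10)

52.22


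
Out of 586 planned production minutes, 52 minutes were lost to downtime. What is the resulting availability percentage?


Formula: Availability = (Planned Time - Downtime) / Planned Time * 100
Uptime = 586 - 52 = 534 min
Availability = 534 / 586 * 100 = 91.1%

91.1%


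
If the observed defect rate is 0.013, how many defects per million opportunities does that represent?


DPMO = defect_rate * 1000000 = 0.013 * 1000000

13000


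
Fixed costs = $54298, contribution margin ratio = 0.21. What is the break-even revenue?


Formula: BER = Fixed Costs / Contribution Margin Ratio
BER = $54298 / 0.21
BER = $258561.90 (to the nearest cent)

$258561.90


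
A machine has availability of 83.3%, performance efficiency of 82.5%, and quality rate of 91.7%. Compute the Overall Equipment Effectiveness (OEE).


Formula: OEE = Availability * Performance * Quality / 10000
A * P = 83.3% * 82.5% / 100 = 68.72%
OEE = 68.72% * 91.7% / 100 = 63.0%

63.0%


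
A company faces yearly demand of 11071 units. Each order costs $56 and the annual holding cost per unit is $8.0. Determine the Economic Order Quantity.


Formula: EOQ = sqrt(2 * D * S / H)
Numerator: 2 * 11071 * 56 = 1239952
2DS/H = 1239952 / 8.0 = 154994.0
EOQ = sqrt(154994.0) = 393.7 units

393.7 units


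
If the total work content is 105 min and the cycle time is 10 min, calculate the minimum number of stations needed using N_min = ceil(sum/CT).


Formula: N_min = ceil(Sum of Task Times / Cycle Time)
N_min = ceil(105 min / 10 min) = ceil(10.5)
N_min = 11 stations

11


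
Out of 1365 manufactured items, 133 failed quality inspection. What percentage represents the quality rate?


Formula: Quality Rate = Good Pieces / Total Pieces * 100
Good pieces = 1365 - 133 = 1232
QR = 1232 / 1365 * 100 = 90.3%

90.3%


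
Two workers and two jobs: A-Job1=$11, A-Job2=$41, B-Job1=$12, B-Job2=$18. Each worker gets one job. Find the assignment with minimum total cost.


Option 1: A->1 + B->2 = $11 + $18 = $29
Option 2: A->2 + B->1 = $41 + $12 = $53
Min cost = min($29, $53) = $29

$29


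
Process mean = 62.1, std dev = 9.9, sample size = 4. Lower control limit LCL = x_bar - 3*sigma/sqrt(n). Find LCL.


LCL = 62.1 - 3 * 9.9 / sqrt(4)

47.25


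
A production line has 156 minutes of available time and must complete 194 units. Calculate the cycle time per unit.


Formula: CT = Available Time / Number of Units
CT = 156 min / 194 units
CT = 0.8 min/unit

0.8 min/unit


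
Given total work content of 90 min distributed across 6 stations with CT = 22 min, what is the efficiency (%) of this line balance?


Formula: Efficiency = Sum of Task Times / (N_stations * CT) * 100
Total station capacity = 6 stations * 22 min = 132 min
Efficiency = 90 / 132 * 100 = 68.2%

68.2%


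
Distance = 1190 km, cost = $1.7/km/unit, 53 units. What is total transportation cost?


TC = dist * cost * units = 1190 * 1.7 * 53 = $107219.00

$107219.00


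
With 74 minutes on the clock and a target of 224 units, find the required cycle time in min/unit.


Formula: CT = Available Time / Number of Units
CT = 74 min / 224 units
CT = 0.33 min/unit

0.33 min/unit


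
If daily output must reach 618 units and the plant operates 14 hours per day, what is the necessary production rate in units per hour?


Formula: Production Rate = Daily Demand / Available Hours
Rate = 618 units/day / 14 hours/day
Rate = 44.1 units/hour

44.1 units/hour


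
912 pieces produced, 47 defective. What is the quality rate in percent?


Formula: Quality Rate = Good Pieces / Total Pieces * 100
Good pieces = 912 - 47 = 865
QR = 865 / 912 * 100 = 94.8%

94.8%


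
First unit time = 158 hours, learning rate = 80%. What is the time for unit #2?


Formula: T_n = T_1 * (learning_rate)^(log2(n)) where learning_rate = rate/100
Doublings = log2(2) = 1
T_n = 158 * 0.8^1
T_n = 158 * 0.8 = 126.4 hours

126.4 hours


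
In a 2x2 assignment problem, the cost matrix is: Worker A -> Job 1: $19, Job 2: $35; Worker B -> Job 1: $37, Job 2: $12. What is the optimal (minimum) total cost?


Option 1: A->1 + B->2 = $19 + $12 = $31
Option 2: A->2 + B->1 = $35 + $37 = $72
Min cost = min($31, $72) = $31

$31


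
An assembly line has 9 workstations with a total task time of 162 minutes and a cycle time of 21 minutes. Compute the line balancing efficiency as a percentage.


Formula: Efficiency = Sum of Task Times / (N_stations * CT) * 100
Total station capacity = 9 stations * 21 min = 189 min
Efficiency = 162 / 189 * 100 = 85.7%

85.7%


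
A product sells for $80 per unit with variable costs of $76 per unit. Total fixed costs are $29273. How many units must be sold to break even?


Formula: BEQ = Fixed Costs / (Price - Variable Cost)
Contribution margin = $80 - $76 = $4/unit
BEQ = ceil($29273 / $4/unit) = ceil(7318.25) = 7319 units

7319 units


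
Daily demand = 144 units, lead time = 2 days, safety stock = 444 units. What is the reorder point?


Formula: ROP = (Daily Demand * Lead Time) + Safety Stock
Demand during lead time = 144 * 2 = 288 units
ROP = 288 + 444 = 732 units

732 units


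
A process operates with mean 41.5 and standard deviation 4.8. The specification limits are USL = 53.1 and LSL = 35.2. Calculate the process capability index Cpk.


Cpu = (53.1 - 41.5) / (3 * 4.8) = 0.81
Cpl = (41.5 - 35.2) / (3 * 4.8) = 0.44
Cpk = min(0.81, 0.44) = 0.44

0.44


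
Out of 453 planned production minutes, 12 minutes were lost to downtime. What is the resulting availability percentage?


Formula: Availability = (Planned Time - Downtime) / Planned Time * 100
Uptime = 453 - 12 = 441 min
Availability = 441 / 453 * 100 = 97.4%

97.4%


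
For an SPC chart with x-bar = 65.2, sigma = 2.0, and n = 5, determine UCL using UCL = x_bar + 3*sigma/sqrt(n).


UCL = 65.2 + 3 * 2.0 / sqrt(5)

67.88


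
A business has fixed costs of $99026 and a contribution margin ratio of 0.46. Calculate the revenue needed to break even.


Formula: BER = Fixed Costs / Contribution Margin Ratio
BER = $99026 / 0.46
BER = $215273.91 (to the nearest cent)

$215273.91


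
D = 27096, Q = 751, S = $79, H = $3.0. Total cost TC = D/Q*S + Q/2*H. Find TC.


TC = 27096/751 * 79 + 751/2 * 3.0

$3976.81


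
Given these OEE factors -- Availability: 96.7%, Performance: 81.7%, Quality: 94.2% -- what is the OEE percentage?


Formula: OEE = Availability * Performance * Quality / 10000
A * P = 96.7% * 81.7% / 100 = 79.0%
OEE = 79.0% * 94.2% / 100 = 74.4%

74.4%


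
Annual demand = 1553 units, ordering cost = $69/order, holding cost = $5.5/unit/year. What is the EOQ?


Formula: EOQ = sqrt(2 * D * S / H)
Numerator: 2 * 1553 * 69 = 214314
2DS/H = 214314 / 5.5 = 38966.2
EOQ = sqrt(38966.2) = 197.4 units

197.4 units


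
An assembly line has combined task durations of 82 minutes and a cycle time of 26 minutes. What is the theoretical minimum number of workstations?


Formula: N_min = ceil(Sum of Task Times / Cycle Time)
N_min = ceil(82 min / 26 min) = ceil(3.1538)
N_min = 4 stations

4


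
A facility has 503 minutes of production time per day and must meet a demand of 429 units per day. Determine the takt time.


Formula: Takt Time = Available Production Time / Customer Demand
Takt = 503 min/day / 429 units/day
Takt = 1.17 min/unit

1.17 min/unit


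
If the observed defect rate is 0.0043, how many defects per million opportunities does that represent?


DPMO = defect_rate * 1000000 = 0.0043 * 1000000

4300


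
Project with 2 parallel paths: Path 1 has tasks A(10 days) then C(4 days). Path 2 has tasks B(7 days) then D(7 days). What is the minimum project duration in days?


Path 1 = 10 + 4 = 14 days
Path 2 = 7 + 7 = 14 days
Duration = max(14, 14) = 14 days

14 days


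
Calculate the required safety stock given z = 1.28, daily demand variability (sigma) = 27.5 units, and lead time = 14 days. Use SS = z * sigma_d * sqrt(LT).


Formula: SS = z * sigma_d * sqrt(LT)
sqrt(LT) = sqrt(14) = 3.7417
SS = 1.28 * 27.5 * 3.7417
SS = 131.7 units

131.7 units


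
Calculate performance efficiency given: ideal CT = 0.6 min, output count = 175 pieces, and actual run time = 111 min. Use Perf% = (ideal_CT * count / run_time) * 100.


Formula: Performance = (Ideal CT * Total Count) / Run Time * 100
Ideal output time = 0.6 * 175 = 105.0 min
Performance = 105.0 / 111 * 100 = 94.6%

94.6%


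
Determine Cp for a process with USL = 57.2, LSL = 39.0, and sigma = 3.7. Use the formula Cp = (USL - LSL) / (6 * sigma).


Cp = (57.2 - 39.0) / (6 * 3.7)

0.82


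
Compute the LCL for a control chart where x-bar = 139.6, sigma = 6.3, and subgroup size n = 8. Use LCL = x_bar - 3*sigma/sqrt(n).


LCL = 139.6 - 3 * 6.3 / sqrt(8)

132.92


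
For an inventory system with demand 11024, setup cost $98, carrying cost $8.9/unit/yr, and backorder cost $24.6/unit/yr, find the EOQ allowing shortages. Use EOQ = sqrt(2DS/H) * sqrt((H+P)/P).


Formula: EOQ* = sqrt(2DS/H) * sqrt((H+P)/P)
Base EOQ = sqrt(2*11024*98/8.9) = 492.72 units
Correction = sqrt((8.9+24.6)/24.6) = 1.16696
EOQ* = 492.72 * 1.16696 = 575.0 units

575.0 units


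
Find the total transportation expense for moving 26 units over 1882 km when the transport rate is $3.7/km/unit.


TC = dist * cost * units = 1882 * 3.7 * 26 = $181048.40

$181048.40


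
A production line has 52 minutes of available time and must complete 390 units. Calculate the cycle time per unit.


Formula: CT = Available Time / Number of Units
CT = 52 min / 390 units
CT = 0.13 min/unit

0.13 min/unit


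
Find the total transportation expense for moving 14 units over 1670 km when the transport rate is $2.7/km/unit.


TC = dist * cost * units = 1670 * 2.7 * 14 = $63126.00

$63126.00


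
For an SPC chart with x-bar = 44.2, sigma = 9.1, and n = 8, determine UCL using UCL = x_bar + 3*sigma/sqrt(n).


UCL = 44.2 + 3 * 9.1 / sqrt(8)

53.85


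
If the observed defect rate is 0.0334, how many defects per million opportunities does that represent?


DPMO = defect_rate * 1000000 = 0.0334 * 1000000

33400


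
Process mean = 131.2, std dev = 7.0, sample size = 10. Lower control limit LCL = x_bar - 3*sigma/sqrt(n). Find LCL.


LCL = 131.2 - 3 * 7.0 / sqrt(10)

124.56


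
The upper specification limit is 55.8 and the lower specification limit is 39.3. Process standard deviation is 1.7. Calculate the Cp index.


Cp = (55.8 - 39.3) / (6 * 1.7)

1.62


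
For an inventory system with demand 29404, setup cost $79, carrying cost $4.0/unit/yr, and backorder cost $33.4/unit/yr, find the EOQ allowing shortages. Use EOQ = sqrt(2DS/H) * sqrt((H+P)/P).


Formula: EOQ* = sqrt(2DS/H) * sqrt((H+P)/P)
Base EOQ = sqrt(2*29404*79/4.0) = 1077.71 units
Correction = sqrt((4.0+33.4)/33.4) = 1.05819
EOQ* = 1077.71 * 1.05819 = 1140.4 units

1140.4 units


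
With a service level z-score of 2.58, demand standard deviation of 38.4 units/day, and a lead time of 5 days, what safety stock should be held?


Formula: SS = z * sigma_d * sqrt(LT)
sqrt(LT) = sqrt(5) = 2.2361
SS = 2.58 * 38.4 * 2.2361
SS = 221.5 units

221.5 units


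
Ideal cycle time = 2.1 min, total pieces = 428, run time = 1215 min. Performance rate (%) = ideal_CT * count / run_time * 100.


Formula: Performance = (Ideal CT * Total Count) / Run Time * 100
Ideal output time = 2.1 * 428 = 898.8 min
Performance = 898.8 / 1215 * 100 = 74.0%

74.0%


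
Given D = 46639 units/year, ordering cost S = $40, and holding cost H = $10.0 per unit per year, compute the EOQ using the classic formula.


Formula: EOQ = sqrt(2 * D * S / H)
Numerator: 2 * 46639 * 40 = 3731120
2DS/H = 3731120 / 10.0 = 373112.0
EOQ = sqrt(373112.0) = 610.8 units

610.8 units


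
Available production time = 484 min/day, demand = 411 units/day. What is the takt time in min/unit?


Formula: Takt Time = Available Production Time / Customer Demand
Takt = 484 min/day / 411 units/day
Takt = 1.18 min/unit

1.18 min/unit


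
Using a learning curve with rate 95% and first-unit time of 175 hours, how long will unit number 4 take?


Formula: T_n = T_1 * (learning_rate)^(log2(n)) where learning_rate = rate/100
Doublings = log2(4) = 2
T_n = 175 * 0.95^2
T_n = 175 * 0.9025 = 157.9 hours

157.9 hours


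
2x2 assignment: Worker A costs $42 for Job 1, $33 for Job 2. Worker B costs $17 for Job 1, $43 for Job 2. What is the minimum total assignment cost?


Option 1: A->1 + B->2 = $42 + $43 = $85
Option 2: A->2 + B->1 = $33 + $17 = $50
Min cost = min($85, $50) = $50

$50


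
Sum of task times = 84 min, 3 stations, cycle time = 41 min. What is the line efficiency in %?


Formula: Efficiency = Sum of Task Times / (N_stations * CT) * 100
Total station capacity = 3 stations * 41 min = 123 min
Efficiency = 84 / 123 * 100 = 68.3%

68.3%


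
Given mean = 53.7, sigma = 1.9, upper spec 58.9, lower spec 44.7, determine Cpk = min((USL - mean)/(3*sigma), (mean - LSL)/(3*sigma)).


Cpu = (58.9 - 53.7) / (3 * 1.9) = 0.91
Cpl = (53.7 - 44.7) / (3 * 1.9) = 1.58
Cpk = min(0.91, 1.58) = 0.91

0.91


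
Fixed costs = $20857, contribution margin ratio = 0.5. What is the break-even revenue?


Formula: BER = Fixed Costs / Contribution Margin Ratio
BER = $20857 / 0.5
BER = $41714.00 (to the nearest cent)

$41714.00


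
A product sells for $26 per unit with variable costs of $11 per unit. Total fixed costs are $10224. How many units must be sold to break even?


Formula: BEQ = Fixed Costs / (Price - Variable Cost)
Contribution margin = $26 - $11 = $15/unit
BEQ = ceil($10224 / $15/unit) = ceil(681.6) = 682 units

682 units


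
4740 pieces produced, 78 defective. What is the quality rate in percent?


Formula: Quality Rate = Good Pieces / Total Pieces * 100
Good pieces = 4740 - 78 = 4662
QR = 4662 / 4740 * 100 = 98.4%

98.4%


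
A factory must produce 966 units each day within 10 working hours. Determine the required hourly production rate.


Formula: Production Rate = Daily Demand / Available Hours
Rate = 966 units/day / 10 hours/day
Rate = 96.6 units/hour

96.6 units/hour


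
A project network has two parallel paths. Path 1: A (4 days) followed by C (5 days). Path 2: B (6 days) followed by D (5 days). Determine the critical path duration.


Path 1 = 4 + 5 = 9 days
Path 2 = 6 + 5 = 11 days
Duration = max(9, 11) = 11 days

11 days


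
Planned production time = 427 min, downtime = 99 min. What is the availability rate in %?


Formula: Availability = (Planned Time - Downtime) / Planned Time * 100
Uptime = 427 - 99 = 328 min
Availability = 328 / 427 * 100 = 76.8%

76.8%
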